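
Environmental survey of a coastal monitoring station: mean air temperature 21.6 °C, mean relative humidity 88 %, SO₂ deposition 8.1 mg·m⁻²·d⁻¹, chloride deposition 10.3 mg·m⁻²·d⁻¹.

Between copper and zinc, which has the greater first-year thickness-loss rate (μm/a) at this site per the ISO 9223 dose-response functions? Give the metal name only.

copper: temperature factor f = -0.080·(11.6) = -0.9280
  sulphur-dioxide contribution → 0.6491 μm/a
  chloride contribution → 1.317 μm/a
  total first-year rate 1.966 μm/a
zinc: T>10 °C ⇒ hinge -0.071·(21.6−10) = -0.8236
  sulphur-dioxide contribution → 0.8141 μm/a
  chloride contribution → 0.8384 μm/a
  ⇒ r_corr(zinc) = 1.652 μm/a
Ordering by μm/a: copper (1.97) > zinc (1.65)

copper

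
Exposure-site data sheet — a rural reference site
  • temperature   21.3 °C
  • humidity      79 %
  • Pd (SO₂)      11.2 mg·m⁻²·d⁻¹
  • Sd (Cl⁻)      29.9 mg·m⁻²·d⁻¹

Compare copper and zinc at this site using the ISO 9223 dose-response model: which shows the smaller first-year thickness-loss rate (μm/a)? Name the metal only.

copper

copper: T>10 °C ⇒ hinge -0.080·(21.3−10) = -0.9040
  Pd branch = 0.0053·Pd^0.26·e^(0.059·RH+f) = 0.4253 μm/a
  Sd branch = 0.01025·Sd^0.27·e^(0.036·RH+0.049·T) = 1.252 μm/a
  sum: 0.4253 + 1.252 → r_corr = 1.677 μm/a
zinc: f(T) = -0.071·(T−10) [T>10 °C] = -0.8023
  SO₂ term: 0.0129·11.2^0.44·exp(0.046·79-0.8023) = 0.6339
  Cl⁻ term: 0.0175·29.9^0.57·exp(0.008·79+0.085·21.3) = 1.396
  r_corr = 0.6339 + 1.396 = 2.03 μm/a
Ordering by μm/a: zinc (2.03) > copper (1.68)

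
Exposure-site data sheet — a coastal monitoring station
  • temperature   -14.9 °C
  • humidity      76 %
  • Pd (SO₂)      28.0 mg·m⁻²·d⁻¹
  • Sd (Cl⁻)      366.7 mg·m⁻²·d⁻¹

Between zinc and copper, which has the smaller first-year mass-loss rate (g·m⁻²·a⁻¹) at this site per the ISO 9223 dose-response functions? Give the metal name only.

zinc: f(T) = +0.038·(T−10) [T≤10 °C] = -0.9462
  sulphur-dioxide contribution → 0.7157 μm/a
  chloride contribution → 0.2622 μm/a
  ⇒ r_corr(zinc) = 0.9779 μm/a
  mass loss = 0.9779 μm/a × 7.14 g/cm³ = 6.982 g·m⁻²·a⁻¹
copper: T≤10 °C ⇒ hinge +0.126·(-14.9−10) = -3.1374
  sulphur-dioxide contribution → 0.04846 μm/a
  chloride contribution → 0.3752 μm/a
  ⇒ r_corr(copper) = 0.4236 μm/a
  mass loss = 0.4236 μm/a × 8.96 g/cm³ = 3.796 g·m⁻²·a⁻¹
Ordering by g·m⁻²·a⁻¹: zinc (6.98) > copper (3.8)

copper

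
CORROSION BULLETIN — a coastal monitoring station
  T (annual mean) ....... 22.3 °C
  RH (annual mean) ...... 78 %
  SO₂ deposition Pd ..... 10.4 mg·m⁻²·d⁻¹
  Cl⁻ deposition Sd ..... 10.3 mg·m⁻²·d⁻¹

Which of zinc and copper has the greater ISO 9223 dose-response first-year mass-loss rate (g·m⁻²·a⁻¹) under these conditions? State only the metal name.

copper

zinc: f(T) = -0.071·(T−10) [T>10 °C] = -0.8733
  sulphur-dioxide contribution → 0.5458 μm/a
  chloride contribution → 0.8214 μm/a
  ⇒ r_corr(zinc) = 1.367 μm/a
  mass loss = 1.367 μm/a × 7.14 g/cm³ = 9.762 g·m⁻²·a⁻¹
copper: T>10 °C ⇒ hinge -0.080·(22.3−10) = -0.9840
  sulphur-dioxide contribution → 0.3631 μm/a
  chloride contribution → 0.9511 μm/a
  ⇒ r_corr(copper) = 1.314 μm/a
  mass loss = 1.314 μm/a × 8.96 g/cm³ = 11.78 g·m⁻²·a⁻¹
Ordering by g·m⁻²·a⁻¹: copper (11.8) > zinc (9.76)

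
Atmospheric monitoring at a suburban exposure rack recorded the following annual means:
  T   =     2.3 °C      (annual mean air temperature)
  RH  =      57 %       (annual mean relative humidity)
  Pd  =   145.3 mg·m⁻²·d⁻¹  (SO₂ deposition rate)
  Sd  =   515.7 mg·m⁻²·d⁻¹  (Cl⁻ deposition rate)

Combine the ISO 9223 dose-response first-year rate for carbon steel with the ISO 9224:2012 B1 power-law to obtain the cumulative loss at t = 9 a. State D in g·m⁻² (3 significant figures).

D(9) = 1.45e+03 g·m⁻²

carbon steel: f(T) = +0.150·(T−10) [T≤10 °C] = -1.1550
  Pd branch = 1.77·Pd^0.52·e^(0.02·RH+f) = 23.22 μm/a
  Sd branch = 0.102·Sd^0.62·e^(0.033·RH+0.04·T) = 35.25 μm/a
  sum: 23.22 + 35.25 → r_corr = 58.47 μm/a
Power-law: D(9) = r_corr · 9^0.523
  D(9) = 58.47 × 9^0.523 = 58.47 × 3.156 = 184.5 μm
  Mass loss = 184.5 μm × 7.85 g/cm³ = 1448 g·m⁻²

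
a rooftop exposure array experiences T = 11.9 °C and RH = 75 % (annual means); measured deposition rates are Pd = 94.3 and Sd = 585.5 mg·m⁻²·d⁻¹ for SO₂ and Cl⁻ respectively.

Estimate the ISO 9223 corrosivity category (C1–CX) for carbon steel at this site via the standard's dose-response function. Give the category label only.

C5

carbon steel: T>10 °C ⇒ hinge -0.054·(11.9−10) = -0.1026
  SO₂ term: 1.77·94.3^0.52·exp(0.02·75-0.1026) = 76.14
  Sd branch = 0.102·Sd^0.62·e^(0.033·RH+0.04·T) = 101.4 μm/a
  sum: 76.14 + 101.4 → r_corr = 177.5 μm/a
ISO 9223 Table 2 (carbon steel): 80 < 178 ≤ 200 μm/a ⇒ C5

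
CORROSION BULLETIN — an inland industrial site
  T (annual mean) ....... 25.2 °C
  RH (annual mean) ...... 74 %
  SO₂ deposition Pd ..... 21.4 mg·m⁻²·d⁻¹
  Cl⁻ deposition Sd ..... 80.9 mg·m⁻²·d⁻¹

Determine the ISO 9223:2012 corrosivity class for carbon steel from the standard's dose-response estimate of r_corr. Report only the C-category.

C4

carbon steel: temperature factor f = -0.054·(15.2) = -0.8208
  Pd branch = 1.77·Pd^0.52·e^(0.02·RH+f) = 16.83 μm/a
  Sd branch = 0.102·Sd^0.62·e^(0.033·RH+0.04·T) = 48.96 μm/a
  sum: 16.83 + 48.96 → r_corr = 65.79 μm/a
65.8 μm/a falls in (50, 80] for carbon steel → category C4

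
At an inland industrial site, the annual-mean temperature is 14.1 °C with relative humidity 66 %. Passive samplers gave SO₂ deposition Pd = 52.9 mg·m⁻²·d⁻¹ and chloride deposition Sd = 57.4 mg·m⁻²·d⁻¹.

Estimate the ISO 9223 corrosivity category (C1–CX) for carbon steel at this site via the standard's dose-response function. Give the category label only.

carbon steel: T>10 °C ⇒ hinge -0.054·(14.1−10) = -0.2214
  Pd branch = 1.77·Pd^0.52·e^(0.02·RH+f) = 41.81 μm/a
  Cl⁻ term: 0.102·57.4^0.62·exp(0.033·66+0.04·14.1) = 19.5
  sum: 41.81 + 19.5 → r_corr = 61.31 μm/a
61.3 μm/a falls in (50, 80] for carbon steel → category C4

C4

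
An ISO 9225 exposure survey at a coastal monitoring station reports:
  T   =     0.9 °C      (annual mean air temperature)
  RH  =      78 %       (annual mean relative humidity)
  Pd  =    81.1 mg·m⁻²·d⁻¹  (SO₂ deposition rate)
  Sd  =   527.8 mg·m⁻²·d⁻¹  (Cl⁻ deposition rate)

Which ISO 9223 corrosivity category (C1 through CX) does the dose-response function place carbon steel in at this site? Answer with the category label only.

carbon steel: T≤10 °C ⇒ hinge +0.150·(0.9−10) = -1.3650
  SO₂ term: 1.77·81.1^0.52·exp(0.02·78-1.3650) = 21.15
  Sd branch = 0.102·Sd^0.62·e^(0.033·RH+0.04·T) = 67.61 μm/a
  r_corr = 21.15 + 67.61 = 88.77 μm/a
88.8 μm/a falls in (80, 200] for carbon steel → category C5

C5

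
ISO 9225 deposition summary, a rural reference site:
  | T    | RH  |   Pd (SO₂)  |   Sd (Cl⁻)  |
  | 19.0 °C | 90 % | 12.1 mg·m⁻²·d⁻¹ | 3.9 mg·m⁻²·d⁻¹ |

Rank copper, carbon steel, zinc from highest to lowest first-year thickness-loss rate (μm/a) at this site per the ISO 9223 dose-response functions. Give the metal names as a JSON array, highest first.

copper: T>10 °C ⇒ hinge -0.080·(19.0−10) = -0.7200
  Pd branch = 0.0053·Pd^0.26·e^(0.059·RH+f) = 0.9982 μm/a
  Sd branch = 0.01025·Sd^0.27·e^(0.036·RH+0.049·T) = 0.9589 μm/a
  sum: 0.9982 + 0.9589 → r_corr = 1.957 μm/a
carbon steel: temperature factor f = -0.054·(9.0) = -0.4860
  Pd branch = 1.77·Pd^0.52·e^(0.02·RH+f) = 24.08 μm/a
  Cl⁻ term: 0.102·3.9^0.62·exp(0.033·90+0.04·19.0) = 9.885
  sum: 24.08 + 9.885 → r_corr = 33.97 μm/a
zinc: f(T) = -0.071·(T−10) [T>10 °C] = -0.6390
  Pd branch = 0.0129·Pd^0.44·e^(0.046·RH+f) = 1.281 μm/a
  Sd branch = 0.0175·Sd^0.57·e^(0.008·RH+0.085·T) = 0.3927 μm/a
  sum: 1.281 + 0.3927 → r_corr = 1.673 μm/a
Ordering by μm/a: carbon steel (34) > copper (1.96) > zinc (1.67)

["carbon steel", "copper", "zinc"]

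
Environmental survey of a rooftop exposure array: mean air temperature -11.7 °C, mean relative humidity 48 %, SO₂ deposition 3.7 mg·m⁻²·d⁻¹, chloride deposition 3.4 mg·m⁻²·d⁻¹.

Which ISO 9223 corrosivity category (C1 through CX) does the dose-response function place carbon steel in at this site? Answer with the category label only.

carbon steel: f(T) = +0.150·(T−10) [T≤10 °C] = -3.2550
  Pd branch = 1.77·Pd^0.52·e^(0.02·RH+f) = 0.3522 μm/a
  Sd branch = 0.102·Sd^0.62·e^(0.033·RH+0.04·T) = 0.665 μm/a
  r_corr = 0.3522 + 0.665 = 1.017 μm/a
1.02 μm/a falls in (0, 1.3] for carbon steel → category C1

C1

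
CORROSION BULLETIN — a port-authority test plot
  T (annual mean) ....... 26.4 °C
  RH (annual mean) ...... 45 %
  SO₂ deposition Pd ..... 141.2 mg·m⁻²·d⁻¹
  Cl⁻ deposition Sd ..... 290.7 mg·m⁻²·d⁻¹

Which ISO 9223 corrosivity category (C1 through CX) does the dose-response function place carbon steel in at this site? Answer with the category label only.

C4

carbon steel: T>10 °C ⇒ hinge -0.054·(26.4−10) = -0.8856
  sulphur-dioxide contribution → 23.56 μm/a
  chloride contribution → 43.6 μm/a
  total first-year rate 67.16 μm/a
Category bounds: 50…80 μm/a bracket r_corr ⇒ C4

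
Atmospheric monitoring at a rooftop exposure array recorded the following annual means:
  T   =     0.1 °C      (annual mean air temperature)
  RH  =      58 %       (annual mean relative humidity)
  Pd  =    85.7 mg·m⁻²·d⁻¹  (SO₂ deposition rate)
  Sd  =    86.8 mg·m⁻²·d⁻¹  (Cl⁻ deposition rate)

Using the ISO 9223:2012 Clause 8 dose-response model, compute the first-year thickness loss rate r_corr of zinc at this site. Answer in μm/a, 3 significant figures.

r_corr = 1.26 μm/a

zinc: f(T) = +0.038·(T−10) [T≤10 °C] = -0.3762
  sulphur-dioxide contribution → 0.9045 μm/a
  chloride contribution → 0.3574 μm/a
  ⇒ r_corr(zinc) = 1.262 μm/a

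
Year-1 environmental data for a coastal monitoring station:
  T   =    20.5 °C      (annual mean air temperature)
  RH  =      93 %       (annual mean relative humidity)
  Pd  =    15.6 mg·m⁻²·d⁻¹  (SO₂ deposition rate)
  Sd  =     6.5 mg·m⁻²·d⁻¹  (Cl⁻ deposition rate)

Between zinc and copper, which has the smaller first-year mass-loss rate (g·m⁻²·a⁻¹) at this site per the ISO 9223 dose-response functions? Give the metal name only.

zinc

zinc: T>10 °C ⇒ hinge -0.071·(20.5−10) = -0.7455
  sulphur-dioxide contribution → 1.478 μm/a
  chloride contribution → 0.6113 μm/a
  total first-year rate 2.089 μm/a
  mass loss = 2.089 μm/a × 7.14 g/cm³ = 14.92 g·m⁻²·a⁻¹
copper: temperature factor f = -0.080·(10.5) = -0.8400
  sulphur-dioxide contribution → 1.129 μm/a
  chloride contribution → 1.32 μm/a
  ⇒ r_corr(copper) = 2.449 μm/a
  mass loss = 2.449 μm/a × 8.96 g/cm³ = 21.94 g·m⁻²·a⁻¹
Ordering by g·m⁻²·a⁻¹: copper (21.9) > zinc (14.9)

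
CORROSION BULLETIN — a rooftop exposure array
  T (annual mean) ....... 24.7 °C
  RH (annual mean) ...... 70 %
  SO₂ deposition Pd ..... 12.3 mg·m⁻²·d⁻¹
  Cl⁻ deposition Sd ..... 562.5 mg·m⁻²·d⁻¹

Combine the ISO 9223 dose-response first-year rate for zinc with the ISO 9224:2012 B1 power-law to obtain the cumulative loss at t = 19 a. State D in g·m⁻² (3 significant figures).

D(19) = 749 g·m⁻²

zinc: T>10 °C ⇒ hinge -0.071·(24.7−10) = -1.0437
  SO₂ term: 0.0129·12.3^0.44·exp(0.046·70-1.0437) = 0.343
  Cl⁻ term: 0.0175·562.5^0.57·exp(0.008·70+0.085·24.7) = 9.239
  sum: 0.343 + 9.239 → r_corr = 9.582 μm/a
Power-law: D(19) = r_corr · 19^0.813
  D(19) = 9.582 × 19^0.813 = 9.582 × 10.96 = 105 μm
  Mass loss = 105 μm × 7.14 g/cm³ = 749.5 g·m⁻²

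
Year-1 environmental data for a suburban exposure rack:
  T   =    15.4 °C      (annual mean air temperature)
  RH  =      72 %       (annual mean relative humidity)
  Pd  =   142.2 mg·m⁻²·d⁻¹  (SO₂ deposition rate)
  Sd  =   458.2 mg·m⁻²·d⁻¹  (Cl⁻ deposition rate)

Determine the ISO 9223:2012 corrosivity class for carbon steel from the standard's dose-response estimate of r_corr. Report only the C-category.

C5

carbon steel: f(T) = -0.054·(T−10) [T>10 °C] = -0.2916
  SO₂ term: 1.77·142.2^0.52·exp(0.02·72-0.2916) = 73.49
  Sd branch = 0.102·Sd^0.62·e^(0.033·RH+0.04·T) = 90.75 μm/a
  r_corr = 73.49 + 90.75 = 164.2 μm/a
Category bounds: 80…200 μm/a bracket r_corr ⇒ C5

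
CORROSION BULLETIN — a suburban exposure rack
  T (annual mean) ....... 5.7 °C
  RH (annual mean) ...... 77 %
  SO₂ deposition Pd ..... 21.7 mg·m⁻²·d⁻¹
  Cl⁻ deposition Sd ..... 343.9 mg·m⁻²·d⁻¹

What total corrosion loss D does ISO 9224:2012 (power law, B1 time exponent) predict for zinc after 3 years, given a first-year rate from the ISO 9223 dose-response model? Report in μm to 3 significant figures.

D(3) = 7.17 μm

zinc: T≤10 °C ⇒ hinge +0.038·(5.7−10) = -0.1634
  Pd branch = 0.0129·Pd^0.44·e^(0.046·RH+f) = 1.465 μm/a
  Sd branch = 0.0175·Sd^0.57·e^(0.008·RH+0.085·T) = 1.468 μm/a
  sum: 1.465 + 1.468 → r_corr = 2.933 μm/a
ISO 9224: D(t) = r_corr · t^b with b = 0.813 (zinc, B1)
  D(3) = 2.933 × 3^0.813 = 2.933 × 2.443 = 7.166 μm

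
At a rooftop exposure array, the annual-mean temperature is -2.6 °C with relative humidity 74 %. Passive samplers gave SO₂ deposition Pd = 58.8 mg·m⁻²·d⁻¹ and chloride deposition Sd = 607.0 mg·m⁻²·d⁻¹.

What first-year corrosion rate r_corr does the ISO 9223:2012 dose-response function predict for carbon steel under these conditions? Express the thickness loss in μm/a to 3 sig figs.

carbon steel: f(T) = +0.150·(T−10) [T≤10 °C] = -1.8900
  Pd branch = 1.77·Pd^0.52·e^(0.02·RH+f) = 9.772 μm/a
  Sd branch = 0.102·Sd^0.62·e^(0.033·RH+0.04·T) = 56.18 μm/a
  r_corr = 9.772 + 56.18 = 65.95 μm/a

r_corr = 65.9 μm/a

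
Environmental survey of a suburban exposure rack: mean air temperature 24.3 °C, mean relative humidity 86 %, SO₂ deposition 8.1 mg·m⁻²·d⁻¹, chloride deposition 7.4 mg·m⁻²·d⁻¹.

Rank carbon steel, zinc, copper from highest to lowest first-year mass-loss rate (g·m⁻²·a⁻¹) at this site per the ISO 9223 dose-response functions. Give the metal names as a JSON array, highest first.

["carbon steel", "copper", "zinc"]

carbon steel: temperature factor f = -0.054·(14.3) = -0.7722
  SO₂ term: 1.77·8.1^0.52·exp(0.02·86-0.7722) = 13.55
  Sd branch = 0.102·Sd^0.62·e^(0.033·RH+0.04·T) = 15.93 μm/a
  sum: 13.55 + 15.93 → r_corr = 29.48 μm/a
  mass loss = 29.48 μm/a × 7.85 g/cm³ = 231.4 g·m⁻²·a⁻¹
zinc: temperature factor f = -0.071·(14.3) = -1.0153
  Pd branch = 0.0129·Pd^0.44·e^(0.046·RH+f) = 0.613 μm/a
  Cl⁻ term: 0.0175·7.4^0.57·exp(0.008·86+0.085·24.3) = 0.8597
  r_corr = 0.613 + 0.8597 = 1.473 μm/a
  mass loss = 1.473 μm/a × 7.14 g/cm³ = 10.51 g·m⁻²·a⁻¹
copper: T>10 °C ⇒ hinge -0.080·(24.3−10) = -1.1440
  Pd branch = 0.0053·Pd^0.26·e^(0.059·RH+f) = 0.4648 μm/a
  Cl⁻ term: 0.01025·7.4^0.27·exp(0.036·86+0.049·24.3) = 1.28
  r_corr = 0.4648 + 1.28 = 1.744 μm/a
  mass loss = 1.744 μm/a × 8.96 g/cm³ = 15.63 g·m⁻²·a⁻¹
Ordering by g·m⁻²·a⁻¹: carbon steel (231) > copper (15.6) > zinc (10.5)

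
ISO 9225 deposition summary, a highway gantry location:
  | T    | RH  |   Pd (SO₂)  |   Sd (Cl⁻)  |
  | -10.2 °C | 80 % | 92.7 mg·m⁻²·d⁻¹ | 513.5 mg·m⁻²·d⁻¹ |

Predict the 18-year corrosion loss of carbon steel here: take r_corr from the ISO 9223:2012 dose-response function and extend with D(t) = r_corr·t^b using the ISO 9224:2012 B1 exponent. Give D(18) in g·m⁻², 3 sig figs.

carbon steel: temperature factor f = +0.150·(-20.2) = -3.0300
  Pd branch = 1.77·Pd^0.52·e^(0.02·RH+f) = 4.465 μm/a
  Sd branch = 0.102·Sd^0.62·e^(0.033·RH+0.04·T) = 45.55 μm/a
  r_corr = 4.465 + 45.55 = 50.01 μm/a
Power-law: D(18) = r_corr · 18^0.523
  D(18) = 50.01 × 18^0.523 = 50.01 × 4.534 = 226.8 μm
  Mass loss = 226.8 μm × 7.85 g/cm³ = 1780 g·m⁻²

D(18) = 1.78e+03 g·m⁻²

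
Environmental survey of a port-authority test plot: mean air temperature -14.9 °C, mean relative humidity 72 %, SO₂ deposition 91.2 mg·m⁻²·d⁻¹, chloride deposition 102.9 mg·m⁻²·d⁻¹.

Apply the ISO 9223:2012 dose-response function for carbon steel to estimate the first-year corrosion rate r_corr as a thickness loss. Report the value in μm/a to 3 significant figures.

r_corr = 12.6 μm/a

carbon steel: f(T) = +0.150·(T−10) [T≤10 °C] = -3.7350
  SO₂ term: 1.77·91.2^0.52·exp(0.02·72-3.7350) = 1.864
  Sd branch = 0.102·Sd^0.62·e^(0.033·RH+0.04·T) = 10.7 μm/a
  r_corr = 1.864 + 10.7 = 12.56 μm/a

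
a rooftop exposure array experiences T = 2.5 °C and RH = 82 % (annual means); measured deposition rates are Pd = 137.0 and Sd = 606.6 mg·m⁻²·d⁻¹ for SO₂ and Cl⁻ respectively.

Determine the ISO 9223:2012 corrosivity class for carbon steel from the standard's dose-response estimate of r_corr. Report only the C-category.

C5

carbon steel: f(T) = +0.150·(T−10) [T≤10 °C] = -1.1250
  SO₂ term: 1.77·137.0^0.52·exp(0.02·82-1.1250) = 38.26
  Sd branch = 0.102·Sd^0.62·e^(0.033·RH+0.04·T) = 89.67 μm/a
  r_corr = 38.26 + 89.67 = 127.9 μm/a
128 μm/a falls in (80, 200] for carbon steel → category C5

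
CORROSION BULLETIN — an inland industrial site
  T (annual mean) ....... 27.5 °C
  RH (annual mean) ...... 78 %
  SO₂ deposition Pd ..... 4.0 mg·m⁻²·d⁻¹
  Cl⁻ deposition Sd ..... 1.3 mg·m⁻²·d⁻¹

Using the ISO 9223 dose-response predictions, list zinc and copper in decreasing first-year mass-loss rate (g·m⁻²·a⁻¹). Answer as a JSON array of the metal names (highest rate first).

["copper", "zinc"]

zinc: f(T) = -0.071·(T−10) [T>10 °C] = -1.2425
  Pd branch = 0.0129·Pd^0.44·e^(0.046·RH+f) = 0.2478 μm/a
  Cl⁻ term: 0.0175·1.3^0.57·exp(0.008·78+0.085·27.5) = 0.3928
  r_corr = 0.2478 + 0.3928 = 0.6406 μm/a
  mass loss = 0.6406 μm/a × 7.14 g/cm³ = 4.574 g·m⁻²·a⁻¹
copper: f(T) = -0.080·(T−10) [T>10 °C] = -1.4000
  Pd branch = 0.0053·Pd^0.26·e^(0.059·RH+f) = 0.1868 μm/a
  Sd branch = 0.01025·Sd^0.27·e^(0.036·RH+0.049·T) = 0.7018 μm/a
  r_corr = 0.1868 + 0.7018 = 0.8886 μm/a
  mass loss = 0.8886 μm/a × 8.96 g/cm³ = 7.962 g·m⁻²·a⁻¹
Ordering by g·m⁻²·a⁻¹: copper (7.96) > zinc (4.57)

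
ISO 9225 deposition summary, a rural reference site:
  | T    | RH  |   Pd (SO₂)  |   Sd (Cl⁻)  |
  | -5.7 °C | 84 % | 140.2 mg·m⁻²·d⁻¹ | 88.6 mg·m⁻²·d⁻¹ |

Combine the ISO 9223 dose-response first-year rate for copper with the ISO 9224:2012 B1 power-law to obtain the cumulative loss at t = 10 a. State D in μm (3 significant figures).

copper: T≤10 °C ⇒ hinge +0.126·(-5.7−10) = -1.9782
  sulphur-dioxide contribution → 0.3764 μm/a
  chloride contribution → 0.5352 μm/a
  ⇒ r_corr(copper) = 0.9116 μm/a
Long-term exponent b (ISO 9224 Table 2, B1) = 0.667
  D(10) = 0.9116 × 10^0.667 = 0.9116 × 4.645 = 4.235 μm

D(10) = 4.23 μm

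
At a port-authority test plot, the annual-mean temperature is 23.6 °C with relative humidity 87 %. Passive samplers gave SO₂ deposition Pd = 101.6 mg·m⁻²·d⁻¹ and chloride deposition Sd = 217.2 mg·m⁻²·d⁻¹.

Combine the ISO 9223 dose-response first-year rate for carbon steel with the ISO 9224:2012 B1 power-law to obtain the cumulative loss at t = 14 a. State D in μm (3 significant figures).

carbon steel: T>10 °C ⇒ hinge -0.054·(23.6−10) = -0.7344
  sulphur-dioxide contribution → 53.49 μm/a
  chloride contribution → 130.1 μm/a
  ⇒ r_corr(carbon steel) = 183.6 μm/a
Long-term exponent b (ISO 9224 Table 2, B1) = 0.523
  D(14) = 183.6 × 14^0.523 = 183.6 × 3.976 = 729.9 μm

D(14) = 730 μm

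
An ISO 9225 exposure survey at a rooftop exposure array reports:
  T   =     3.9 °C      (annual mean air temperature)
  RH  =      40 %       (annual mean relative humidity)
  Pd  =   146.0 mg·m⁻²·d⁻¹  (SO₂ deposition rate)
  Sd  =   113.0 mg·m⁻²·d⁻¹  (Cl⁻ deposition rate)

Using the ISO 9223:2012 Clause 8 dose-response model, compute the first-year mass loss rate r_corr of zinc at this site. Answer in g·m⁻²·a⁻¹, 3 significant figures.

zinc: f(T) = +0.038·(T−10) [T≤10 °C] = -0.2318
  Pd branch = 0.0129·Pd^0.44·e^(0.046·RH+f) = 0.5772 μm/a
  Cl⁻ term: 0.0175·113.0^0.57·exp(0.008·40+0.085·3.9) = 0.4969
  r_corr = 0.5772 + 0.4969 = 1.074 μm/a
Convert to mass loss: 1.074 μm/a × 7.14 g/cm³ = 7.669 g·m⁻²·a⁻¹

r_corr = 7.67 g·m⁻²·a⁻¹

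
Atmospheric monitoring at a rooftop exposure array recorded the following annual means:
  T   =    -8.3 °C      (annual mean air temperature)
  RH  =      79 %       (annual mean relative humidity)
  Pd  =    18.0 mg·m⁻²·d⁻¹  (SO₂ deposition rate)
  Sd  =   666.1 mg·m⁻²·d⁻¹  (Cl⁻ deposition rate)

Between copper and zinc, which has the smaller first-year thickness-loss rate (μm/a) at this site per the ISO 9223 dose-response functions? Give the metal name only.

copper: f(T) = +0.126·(T−10) [T≤10 °C] = -2.3058
  SO₂ term: 0.0053·18.0^0.26·exp(0.059·79-2.3058) = 0.1184
  Cl⁻ term: 0.01025·666.1^0.27·exp(0.036·79+0.049·-8.3) = 0.6786
  r_corr = 0.1184 + 0.6786 = 0.797 μm/a
zinc: T≤10 °C ⇒ hinge +0.038·(-8.3−10) = -0.6954
  Pd branch = 0.0129·Pd^0.44·e^(0.046·RH+f) = 0.8692 μm/a
  Cl⁻ term: 0.0175·666.1^0.57·exp(0.008·79+0.085·-8.3) = 0.6615
  r_corr = 0.8692 + 0.6615 = 1.531 μm/a
Ordering by μm/a: zinc (1.53) > copper (0.797)

copper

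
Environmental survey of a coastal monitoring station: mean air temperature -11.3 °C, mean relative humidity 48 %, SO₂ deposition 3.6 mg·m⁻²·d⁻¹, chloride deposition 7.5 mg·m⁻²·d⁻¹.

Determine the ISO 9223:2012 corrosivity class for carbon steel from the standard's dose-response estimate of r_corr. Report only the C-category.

carbon steel: temperature factor f = +0.150·(-21.3) = -3.1950
  Pd branch = 1.77·Pd^0.52·e^(0.02·RH+f) = 0.3686 μm/a
  Sd branch = 0.102·Sd^0.62·e^(0.033·RH+0.04·T) = 1.103 μm/a
  sum: 0.3686 + 1.103 → r_corr = 1.472 μm/a
Category bounds: 1.3…25 μm/a bracket r_corr ⇒ C2

C2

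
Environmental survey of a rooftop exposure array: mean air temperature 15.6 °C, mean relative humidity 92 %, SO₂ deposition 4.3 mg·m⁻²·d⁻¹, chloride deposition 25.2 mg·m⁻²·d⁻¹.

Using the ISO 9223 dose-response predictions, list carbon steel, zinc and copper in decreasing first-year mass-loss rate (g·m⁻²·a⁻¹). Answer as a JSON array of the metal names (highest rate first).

["carbon steel", "copper", "zinc"]

carbon steel: temperature factor f = -0.054·(5.6) = -0.3024
  Pd branch = 1.77·Pd^0.52·e^(0.02·RH+f) = 17.59 μm/a
  Sd branch = 0.102·Sd^0.62·e^(0.033·RH+0.04·T) = 29.31 μm/a
  sum: 17.59 + 29.31 → r_corr = 46.89 μm/a
  mass loss = 46.89 μm/a × 7.85 g/cm³ = 368.1 g·m⁻²·a⁻¹
zinc: f(T) = -0.071·(T−10) [T>10 °C] = -0.3976
  SO₂ term: 0.0129·4.3^0.44·exp(0.046·92-0.3976) = 1.134
  Sd branch = 0.0175·Sd^0.57·e^(0.008·RH+0.085·T) = 0.8657 μm/a
  r_corr = 1.134 + 0.8657 = 2 μm/a
  mass loss = 2 μm/a × 7.14 g/cm³ = 14.28 g·m⁻²·a⁻¹
copper: f(T) = -0.080·(T−10) [T>10 °C] = -0.4480
  Pd branch = 0.0053·Pd^0.26·e^(0.059·RH+f) = 1.127 μm/a
  Cl⁻ term: 0.01025·25.2^0.27·exp(0.036·92+0.049·15.6) = 1.444
  r_corr = 1.127 + 1.444 = 2.57 μm/a
  mass loss = 2.57 μm/a × 8.96 g/cm³ = 23.03 g·m⁻²·a⁻¹
Ordering by g·m⁻²·a⁻¹: carbon steel (368) > copper (23) > zinc (14.3)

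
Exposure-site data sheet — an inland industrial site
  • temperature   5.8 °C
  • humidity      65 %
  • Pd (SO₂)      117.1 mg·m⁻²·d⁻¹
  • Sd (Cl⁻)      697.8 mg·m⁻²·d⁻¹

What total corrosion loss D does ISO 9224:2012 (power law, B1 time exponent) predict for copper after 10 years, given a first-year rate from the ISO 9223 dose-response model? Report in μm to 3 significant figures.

copper: f(T) = +0.126·(T−10) [T≤10 °C] = -0.5292
  Pd branch = 0.0053·Pd^0.26·e^(0.059·RH+f) = 0.4986 μm/a
  Sd branch = 0.01025·Sd^0.27·e^(0.036·RH+0.049·T) = 0.8283 μm/a
  sum: 0.4986 + 0.8283 → r_corr = 1.327 μm/a
ISO 9224: D(t) = r_corr · t^b with b = 0.667 (copper, B1)
  D(10) = 1.327 × 10^0.667 = 1.327 × 4.645 = 6.164 μm

D(10) = 6.16 μm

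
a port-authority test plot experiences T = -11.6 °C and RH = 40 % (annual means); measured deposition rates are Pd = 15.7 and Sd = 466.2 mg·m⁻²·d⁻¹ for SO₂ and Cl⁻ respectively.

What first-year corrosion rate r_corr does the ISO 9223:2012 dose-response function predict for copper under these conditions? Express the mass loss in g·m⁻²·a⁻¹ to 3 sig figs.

copper: T≤10 °C ⇒ hinge +0.126·(-11.6−10) = -2.7216
  SO₂ term: 0.0053·15.7^0.26·exp(0.059·40-2.7216) = 0.007554
  Cl⁻ term: 0.01025·466.2^0.27·exp(0.036·40+0.049·-11.6) = 0.1288
  r_corr = 0.007554 + 0.1288 = 0.1363 μm/a
Convert to mass loss: 0.1363 μm/a × 8.96 g/cm³ = 1.221 g·m⁻²·a⁻¹

r_corr = 1.22 g·m⁻²·a⁻¹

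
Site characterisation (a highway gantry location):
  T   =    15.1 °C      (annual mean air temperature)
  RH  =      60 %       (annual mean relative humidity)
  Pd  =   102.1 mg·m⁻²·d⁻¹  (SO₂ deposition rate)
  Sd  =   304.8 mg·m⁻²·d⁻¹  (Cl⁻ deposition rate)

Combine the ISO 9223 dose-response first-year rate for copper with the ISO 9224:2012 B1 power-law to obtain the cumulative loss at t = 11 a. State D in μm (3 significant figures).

D(11) = 6.32 μm

copper: f(T) = -0.080·(T−10) [T>10 °C] = -0.4080
  sulphur-dioxide contribution → 0.4044 μm/a
  chloride contribution → 0.8726 μm/a
  total first-year rate 1.277 μm/a
Power-law: D(11) = r_corr · 11^0.667
  D(11) = 1.277 × 11^0.667 = 1.277 × 4.95 = 6.321 μm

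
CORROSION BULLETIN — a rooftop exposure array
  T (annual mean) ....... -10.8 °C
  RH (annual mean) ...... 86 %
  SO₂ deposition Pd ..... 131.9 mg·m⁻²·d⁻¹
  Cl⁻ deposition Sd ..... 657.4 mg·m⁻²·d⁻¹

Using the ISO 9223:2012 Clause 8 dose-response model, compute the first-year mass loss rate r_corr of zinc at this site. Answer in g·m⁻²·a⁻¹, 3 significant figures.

zinc: T≤10 °C ⇒ hinge +0.038·(-10.8−10) = -0.7904
  SO₂ term: 0.0129·131.9^0.44·exp(0.046·86-0.7904) = 2.62
  Cl⁻ term: 0.0175·657.4^0.57·exp(0.008·86+0.085·-10.8) = 0.5615
  sum: 2.62 + 0.5615 → r_corr = 3.181 μm/a
Convert to mass loss: 3.181 μm/a × 7.14 g/cm³ = 22.72 g·m⁻²·a⁻¹

r_corr = 22.7 g·m⁻²·a⁻¹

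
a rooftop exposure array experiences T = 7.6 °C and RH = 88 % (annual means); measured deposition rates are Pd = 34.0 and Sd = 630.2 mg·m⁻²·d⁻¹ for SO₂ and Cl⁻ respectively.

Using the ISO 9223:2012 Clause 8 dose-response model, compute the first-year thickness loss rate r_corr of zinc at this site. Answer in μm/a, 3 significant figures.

zinc: temperature factor f = +0.038·(-2.4) = -0.0912
  SO₂ term: 0.0129·34.0^0.44·exp(0.046·88-0.0912) = 3.183
  Cl⁻ term: 0.0175·630.2^0.57·exp(0.008·88+0.085·7.6) = 2.661
  sum: 3.183 + 2.661 → r_corr = 5.844 μm/a

r_corr = 5.84 μm/a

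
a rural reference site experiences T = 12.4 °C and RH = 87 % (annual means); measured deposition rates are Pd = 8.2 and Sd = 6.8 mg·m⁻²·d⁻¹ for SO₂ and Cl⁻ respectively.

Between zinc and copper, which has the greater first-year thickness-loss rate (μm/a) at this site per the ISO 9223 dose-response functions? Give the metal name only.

copper

zinc: f(T) = -0.071·(T−10) [T>10 °C] = -0.1704
  SO₂ term: 0.0129·8.2^0.44·exp(0.046·87-0.1704) = 1.502
  Sd branch = 0.0175·Sd^0.57·e^(0.008·RH+0.085·T) = 0.3003 μm/a
  sum: 1.502 + 0.3003 → r_corr = 1.802 μm/a
copper: f(T) = -0.080·(T−10) [T>10 °C] = -0.1920
  SO₂ term: 0.0053·8.2^0.26·exp(0.059·87-0.1920) = 1.281
  Cl⁻ term: 0.01025·6.8^0.27·exp(0.036·87+0.049·12.4) = 0.7238
  r_corr = 1.281 + 0.7238 = 2.005 μm/a
Ordering by μm/a: copper (2.01) > zinc (1.8)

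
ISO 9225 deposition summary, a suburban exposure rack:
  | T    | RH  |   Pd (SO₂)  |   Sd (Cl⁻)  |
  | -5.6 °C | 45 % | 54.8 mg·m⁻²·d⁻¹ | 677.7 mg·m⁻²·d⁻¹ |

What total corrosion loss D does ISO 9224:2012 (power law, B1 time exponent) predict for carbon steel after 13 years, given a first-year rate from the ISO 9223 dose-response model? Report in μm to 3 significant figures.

D(13) = 91.2 μm

carbon steel: f(T) = +0.150·(T−10) [T≤10 °C] = -2.3400
  sulphur-dioxide contribution → 3.363 μm/a
  chloride contribution → 20.49 μm/a
  total first-year rate 23.85 μm/a
Long-term exponent b (ISO 9224 Table 2, B1) = 0.523
  D(13) = 23.85 × 13^0.523 = 23.85 × 3.825 = 91.22 μm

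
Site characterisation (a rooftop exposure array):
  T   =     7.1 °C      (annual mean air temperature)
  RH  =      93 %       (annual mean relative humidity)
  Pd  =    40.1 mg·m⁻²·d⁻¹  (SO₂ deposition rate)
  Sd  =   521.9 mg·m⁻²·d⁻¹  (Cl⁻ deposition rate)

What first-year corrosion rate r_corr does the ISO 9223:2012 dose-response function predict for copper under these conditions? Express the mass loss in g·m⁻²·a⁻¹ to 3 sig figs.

r_corr = 40.8 g·m⁻²·a⁻¹

copper: T≤10 °C ⇒ hinge +0.126·(7.1−10) = -0.3654
  SO₂ term: 0.0053·40.1^0.26·exp(0.059·93-0.3654) = 2.319
  Cl⁻ term: 0.01025·521.9^0.27·exp(0.036·93+0.049·7.1) = 2.237
  sum: 2.319 + 2.237 → r_corr = 4.556 μm/a
Convert to mass loss: 4.556 μm/a × 8.96 g/cm³ = 40.82 g·m⁻²·a⁻¹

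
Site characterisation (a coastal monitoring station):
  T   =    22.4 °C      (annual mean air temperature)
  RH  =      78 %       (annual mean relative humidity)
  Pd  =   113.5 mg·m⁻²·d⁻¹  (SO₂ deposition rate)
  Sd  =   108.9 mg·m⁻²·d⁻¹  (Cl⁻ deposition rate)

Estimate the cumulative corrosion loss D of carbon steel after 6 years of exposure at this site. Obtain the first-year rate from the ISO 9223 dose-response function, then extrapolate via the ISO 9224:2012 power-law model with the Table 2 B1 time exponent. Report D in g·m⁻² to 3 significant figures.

carbon steel: temperature factor f = -0.054·(12.4) = -0.6696
  SO₂ term: 1.77·113.5^0.52·exp(0.02·78-0.6696) = 50.5
  Sd branch = 0.102·Sd^0.62·e^(0.033·RH+0.04·T) = 60.06 μm/a
  sum: 50.5 + 60.06 → r_corr = 110.6 μm/a
Long-term exponent b (ISO 9224 Table 2, B1) = 0.523
  D(6) = 110.6 × 6^0.523 = 110.6 × 2.553 = 282.2 μm
  Mass loss = 282.2 μm × 7.85 g/cm³ = 2215 g·m⁻²

D(6) = 2.22e+03 g·m⁻²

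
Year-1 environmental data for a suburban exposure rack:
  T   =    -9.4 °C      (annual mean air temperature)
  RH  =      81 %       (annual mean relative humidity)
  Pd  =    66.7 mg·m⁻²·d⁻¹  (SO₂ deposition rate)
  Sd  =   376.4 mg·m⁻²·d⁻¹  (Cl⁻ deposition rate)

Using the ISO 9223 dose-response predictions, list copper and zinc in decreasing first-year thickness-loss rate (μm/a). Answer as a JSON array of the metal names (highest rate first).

copper: temperature factor f = +0.126·(-19.4) = -2.4444
  sulphur-dioxide contribution → 0.1631 μm/a
  chloride contribution → 0.5923 μm/a
  total first-year rate 0.7554 μm/a
zinc: f(T) = +0.038·(T−10) [T≤10 °C] = -0.7372
  sulphur-dioxide contribution → 1.626 μm/a
  chloride contribution → 0.4422 μm/a
  total first-year rate 2.069 μm/a
Ordering by μm/a: zinc (2.07) > copper (0.755)

["zinc", "copper"]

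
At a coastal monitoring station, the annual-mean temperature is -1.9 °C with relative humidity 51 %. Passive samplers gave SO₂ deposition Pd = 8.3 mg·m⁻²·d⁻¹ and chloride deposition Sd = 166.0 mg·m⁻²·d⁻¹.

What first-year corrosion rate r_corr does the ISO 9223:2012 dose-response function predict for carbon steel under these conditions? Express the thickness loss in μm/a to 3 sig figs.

carbon steel: f(T) = +0.150·(T−10) [T≤10 °C] = -1.7850
  sulphur-dioxide contribution → 2.475 μm/a
  chloride contribution → 12.11 μm/a
  total first-year rate 14.58 μm/a

r_corr = 14.6 μm/a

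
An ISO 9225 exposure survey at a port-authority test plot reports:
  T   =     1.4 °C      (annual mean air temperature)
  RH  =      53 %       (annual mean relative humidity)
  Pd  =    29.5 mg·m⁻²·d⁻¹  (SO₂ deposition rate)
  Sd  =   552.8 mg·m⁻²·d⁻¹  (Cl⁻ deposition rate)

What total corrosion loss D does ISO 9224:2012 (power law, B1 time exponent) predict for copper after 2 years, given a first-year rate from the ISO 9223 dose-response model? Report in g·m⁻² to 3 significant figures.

D(2) = 7.19 g·m⁻²

copper: T≤10 °C ⇒ hinge +0.126·(1.4−10) = -1.0836
  sulphur-dioxide contribution → 0.0986 μm/a
  chloride contribution → 0.407 μm/a
  total first-year rate 0.5056 μm/a
ISO 9224: D(t) = r_corr · t^b with b = 0.667 (copper, B1)
  D(2) = 0.5056 × 2^0.667 = 0.5056 × 1.588 = 0.8028 μm
  Mass loss = 0.8028 μm × 8.96 g/cm³ = 7.193 g·m⁻²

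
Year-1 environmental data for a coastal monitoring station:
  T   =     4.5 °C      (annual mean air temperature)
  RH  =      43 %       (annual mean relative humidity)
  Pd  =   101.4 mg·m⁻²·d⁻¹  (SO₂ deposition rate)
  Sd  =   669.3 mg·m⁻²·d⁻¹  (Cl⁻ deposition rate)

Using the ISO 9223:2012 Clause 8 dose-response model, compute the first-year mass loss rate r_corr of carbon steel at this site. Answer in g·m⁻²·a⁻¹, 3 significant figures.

r_corr = 383 g·m⁻²·a⁻¹

carbon steel: T≤10 °C ⇒ hinge +0.150·(4.5−10) = -0.8250
  Pd branch = 1.77·Pd^0.52·e^(0.02·RH+f) = 20.24 μm/a
  Sd branch = 0.102·Sd^0.62·e^(0.033·RH+0.04·T) = 28.51 μm/a
  r_corr = 20.24 + 28.51 = 48.75 μm/a
Convert to mass loss: 48.75 μm/a × 7.85 g/cm³ = 382.7 g·m⁻²·a⁻¹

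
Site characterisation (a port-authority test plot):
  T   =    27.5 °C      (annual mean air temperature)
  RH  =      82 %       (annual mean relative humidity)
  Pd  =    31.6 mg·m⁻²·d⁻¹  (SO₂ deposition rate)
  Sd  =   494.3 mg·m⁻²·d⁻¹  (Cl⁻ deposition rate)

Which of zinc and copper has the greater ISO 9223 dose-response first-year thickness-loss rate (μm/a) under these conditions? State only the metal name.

zinc

zinc: f(T) = -0.071·(T−10) [T>10 °C] = -1.2425
  SO₂ term: 0.0129·31.6^0.44·exp(0.046·82-1.2425) = 0.7396
  Sd branch = 0.0175·Sd^0.57·e^(0.008·RH+0.085·T) = 11.99 μm/a
  sum: 0.7396 + 11.99 → r_corr = 12.73 μm/a
copper: temperature factor f = -0.080·(17.5) = -1.4000
  Pd branch = 0.0053·Pd^0.26·e^(0.059·RH+f) = 0.4049 μm/a
  Cl⁻ term: 0.01025·494.3^0.27·exp(0.036·82+0.049·27.5) = 4.03
  sum: 0.4049 + 4.03 → r_corr = 4.435 μm/a
Ordering by μm/a: zinc (12.7) > copper (4.44)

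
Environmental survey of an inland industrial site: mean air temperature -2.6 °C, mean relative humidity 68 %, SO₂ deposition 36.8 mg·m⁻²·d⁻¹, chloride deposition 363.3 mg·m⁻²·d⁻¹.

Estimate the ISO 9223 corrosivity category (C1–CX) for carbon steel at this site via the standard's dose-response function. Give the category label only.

carbon steel: temperature factor f = +0.150·(-12.6) = -1.8900
  Pd branch = 1.77·Pd^0.52·e^(0.02·RH+f) = 6.793 μm/a
  Sd branch = 0.102·Sd^0.62·e^(0.033·RH+0.04·T) = 33.52 μm/a
  r_corr = 6.793 + 33.52 = 40.32 μm/a
ISO 9223 Table 2 (carbon steel): 25 < 40.3 ≤ 50 μm/a ⇒ C3

C3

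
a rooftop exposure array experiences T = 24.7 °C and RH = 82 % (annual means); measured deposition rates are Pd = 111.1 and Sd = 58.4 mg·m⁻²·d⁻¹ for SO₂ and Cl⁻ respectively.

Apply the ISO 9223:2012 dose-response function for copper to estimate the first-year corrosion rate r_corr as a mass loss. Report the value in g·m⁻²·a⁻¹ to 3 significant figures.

r_corr = 24.0 g·m⁻²·a⁻¹

copper: f(T) = -0.080·(T−10) [T>10 °C] = -1.1760
  sulphur-dioxide contribution → 0.7023 μm/a
  chloride contribution → 1.974 μm/a
  total first-year rate 2.676 μm/a
Convert to mass loss: 2.676 μm/a × 8.96 g/cm³ = 23.98 g·m⁻²·a⁻¹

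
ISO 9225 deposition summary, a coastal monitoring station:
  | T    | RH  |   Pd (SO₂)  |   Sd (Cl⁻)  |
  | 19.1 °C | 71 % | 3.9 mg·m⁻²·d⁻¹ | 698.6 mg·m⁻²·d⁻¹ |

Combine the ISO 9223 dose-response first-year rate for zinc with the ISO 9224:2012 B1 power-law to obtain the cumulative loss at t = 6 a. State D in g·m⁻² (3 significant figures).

zinc: temperature factor f = -0.071·(9.1) = -0.6461
  Pd branch = 0.0129·Pd^0.44·e^(0.046·RH+f) = 0.3225 μm/a
  Sd branch = 0.0175·Sd^0.57·e^(0.008·RH+0.085·T) = 6.546 μm/a
  sum: 0.3225 + 6.546 → r_corr = 6.869 μm/a
ISO 9224: D(t) = r_corr · t^b with b = 0.813 (zinc, B1)
  D(6) = 6.869 × 6^0.813 = 6.869 × 4.292 = 29.48 μm
  Mass loss = 29.48 μm × 7.14 g/cm³ = 210.5 g·m⁻²

D(6) = 210 g·m⁻²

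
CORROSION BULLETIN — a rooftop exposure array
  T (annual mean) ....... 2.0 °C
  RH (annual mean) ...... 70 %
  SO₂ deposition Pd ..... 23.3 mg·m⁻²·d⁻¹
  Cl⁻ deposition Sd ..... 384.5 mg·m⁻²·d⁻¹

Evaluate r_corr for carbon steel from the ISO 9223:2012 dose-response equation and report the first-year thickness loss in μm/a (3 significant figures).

r_corr = 55.7 μm/a

carbon steel: T≤10 °C ⇒ hinge +0.150·(2.0−10) = -1.2000
  sulphur-dioxide contribution → 11.11 μm/a
  chloride contribution → 44.59 μm/a
  ⇒ r_corr(carbon steel) = 55.7 μm/a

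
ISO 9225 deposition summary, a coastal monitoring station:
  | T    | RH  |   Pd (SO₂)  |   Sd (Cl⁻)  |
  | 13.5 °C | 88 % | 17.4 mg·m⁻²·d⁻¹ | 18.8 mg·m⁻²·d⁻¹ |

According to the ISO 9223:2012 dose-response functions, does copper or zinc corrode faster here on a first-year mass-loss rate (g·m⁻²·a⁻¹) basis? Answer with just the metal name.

copper: f(T) = -0.080·(T−10) [T>10 °C] = -0.2800
  Pd branch = 0.0053·Pd^0.26·e^(0.059·RH+f) = 1.514 μm/a
  Sd branch = 0.01025·Sd^0.27·e^(0.036·RH+0.049·T) = 1.042 μm/a
  r_corr = 1.514 + 1.042 = 2.556 μm/a
  mass loss = 2.556 μm/a × 8.96 g/cm³ = 22.9 g·m⁻²·a⁻¹
zinc: temperature factor f = -0.071·(3.5) = -0.2485
  Pd branch = 0.0129·Pd^0.44·e^(0.046·RH+f) = 2.026 μm/a
  Sd branch = 0.0175·Sd^0.57·e^(0.008·RH+0.085·T) = 0.5935 μm/a
  r_corr = 2.026 + 0.5935 = 2.619 μm/a
  mass loss = 2.619 μm/a × 7.14 g/cm³ = 18.7 g·m⁻²·a⁻¹
Ordering by g·m⁻²·a⁻¹: copper (22.9) > zinc (18.7)

copper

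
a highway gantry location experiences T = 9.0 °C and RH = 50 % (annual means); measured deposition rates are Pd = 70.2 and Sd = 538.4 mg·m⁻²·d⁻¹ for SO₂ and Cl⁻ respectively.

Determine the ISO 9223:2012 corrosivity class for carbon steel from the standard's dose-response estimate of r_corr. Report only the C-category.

C4

carbon steel: T≤10 °C ⇒ hinge +0.150·(9.0−10) = -0.1500
  sulphur-dioxide contribution → 37.78 μm/a
  chloride contribution → 37.57 μm/a
  total first-year rate 75.34 μm/a
75.3 μm/a falls in (50, 80] for carbon steel → category C4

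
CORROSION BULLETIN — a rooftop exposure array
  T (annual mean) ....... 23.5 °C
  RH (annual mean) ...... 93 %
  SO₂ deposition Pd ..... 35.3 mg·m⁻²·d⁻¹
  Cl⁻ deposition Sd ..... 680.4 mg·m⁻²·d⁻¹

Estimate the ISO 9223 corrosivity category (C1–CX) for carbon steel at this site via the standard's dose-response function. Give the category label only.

carbon steel: T>10 °C ⇒ hinge -0.054·(23.5−10) = -0.7290
  Pd branch = 1.77·Pd^0.52·e^(0.02·RH+f) = 34.99 μm/a
  Sd branch = 0.102·Sd^0.62·e^(0.033·RH+0.04·T) = 320.6 μm/a
  sum: 34.99 + 320.6 → r_corr = 355.6 μm/a
Category bounds: 200…700 μm/a bracket r_corr ⇒ CX

CX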